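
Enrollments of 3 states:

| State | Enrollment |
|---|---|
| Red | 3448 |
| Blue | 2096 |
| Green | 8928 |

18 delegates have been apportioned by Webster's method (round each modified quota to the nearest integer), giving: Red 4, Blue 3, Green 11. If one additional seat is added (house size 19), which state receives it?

Priority for the next seat is population ÷ (current seats + 0.5).
Priorities: Red 766.222, Blue 598.857, Green 776.348.
Highest priority: Green.

Green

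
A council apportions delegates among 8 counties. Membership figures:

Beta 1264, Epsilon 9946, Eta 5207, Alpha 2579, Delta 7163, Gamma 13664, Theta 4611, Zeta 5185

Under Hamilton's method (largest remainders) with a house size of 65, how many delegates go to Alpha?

3

Total 49619; standard divisor 49619/65 ≈ 763.369.
Standard quotas: Beta 1.6558, Epsilon 13.0291, Eta 6.8211, Alpha 3.3784, Delta 9.3834, Gamma 17.8996, Theta 6.0403, Zeta 6.7923.
Lower quotas: Beta 1, Epsilon 13, Eta 6, Alpha 3, Delta 9, Gamma 17, Theta 6, Zeta 6 (sum 61, leaving 4 seats).
Remainders in descending order: Gamma 0.8996, Eta 0.8211, Zeta 0.7923, Beta 0.6558, Delta 0.3834, Alpha 0.3784, Theta 0.0403, Epsilon 0.0291.
The surplus seats go to Gamma, Eta, Zeta, Beta.
Alpha receives 3.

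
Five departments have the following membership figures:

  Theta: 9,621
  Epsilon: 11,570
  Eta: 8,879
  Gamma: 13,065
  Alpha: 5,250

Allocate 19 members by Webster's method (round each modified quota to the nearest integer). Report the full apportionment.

Standard divisor 48385/19 ≈ 2546.579; standard quotas: Theta 3.778, Epsilon 4.543, Eta 3.487, Gamma 5.130, Alpha 2.062.
Rounding to the nearest integer gives Theta 4, Epsilon 5, Eta 3, Gamma 5, Alpha 2 — total 19, matching the house size, so no adjustment is needed.

Theta=4; Epsilon=5; Eta=3; Gamma=5; Alpha=2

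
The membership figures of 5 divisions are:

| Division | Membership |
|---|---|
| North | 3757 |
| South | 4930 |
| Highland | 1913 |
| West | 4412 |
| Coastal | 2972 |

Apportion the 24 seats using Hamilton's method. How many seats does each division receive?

North=5, South=7, Highland=2, West=6, Coastal=4

The standard divisor is 17984/24 ≈ 749.333.
Standard quotas: North 5.014, South 6.579, Highland 2.553, West 5.888, Coastal 3.966.
Lower quotas: North 5, South 6, Highland 2, West 5, Coastal 3 (sum 21, leaving 3 seats).
Remainders in descending order: Coastal 0.966, West 0.888, South 0.579, Highland 0.553, North 0.014.
The surplus seats go to Coastal, West, South.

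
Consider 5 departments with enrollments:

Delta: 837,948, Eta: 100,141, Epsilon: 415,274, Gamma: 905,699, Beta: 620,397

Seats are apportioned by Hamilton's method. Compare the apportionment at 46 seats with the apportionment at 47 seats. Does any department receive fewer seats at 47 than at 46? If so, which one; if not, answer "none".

At 46 seats: Delta 13, Eta 2, Epsilon 7, Gamma 14, Beta 10.
At 47 seats: Delta 14, Eta 1, Epsilon 7, Gamma 15, Beta 10.
Eta drops from 2 to 1.

Eta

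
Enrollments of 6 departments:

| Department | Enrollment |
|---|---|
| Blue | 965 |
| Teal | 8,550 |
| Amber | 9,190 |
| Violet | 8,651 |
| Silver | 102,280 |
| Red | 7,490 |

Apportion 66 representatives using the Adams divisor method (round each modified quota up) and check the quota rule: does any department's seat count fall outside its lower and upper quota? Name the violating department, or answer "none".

Standard quotas: Blue 0.464, Teal 4.115, Amber 4.423, Violet 4.164, Silver 49.228, Red 3.605.
Adams allocation: Blue 1, Teal 4, Amber 5, Violet 4, Silver 48, Red 4.
Silver has quota 49.228 (lower 49, upper 50) but receives 48 — outside the quota interval.

Silver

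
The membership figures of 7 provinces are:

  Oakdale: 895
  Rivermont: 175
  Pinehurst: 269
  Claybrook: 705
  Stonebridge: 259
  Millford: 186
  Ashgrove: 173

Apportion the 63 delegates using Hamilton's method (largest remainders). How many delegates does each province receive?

The standard divisor is 2662/63 ≈ 42.254.
Standard quotas: Oakdale 21.181, Rivermont 4.142, Pinehurst 6.366, Claybrook 16.685, Stonebridge 6.130, Millford 4.402, Ashgrove 4.094.
Lower quotas: Oakdale 21, Rivermont 4, Pinehurst 6, Claybrook 16, Stonebridge 6, Millford 4, Ashgrove 4 (sum 61, leaving 2 seats).
Remainders in descending order: Claybrook 0.685, Millford 0.402, Pinehurst 0.366, Oakdale 0.181, Rivermont 0.142, Stonebridge 0.130, Ashgrove 0.094.
Largest remainders: Claybrook, Millford receive the extra seats.

Oakdale: 21, Rivermont: 4, Pinehurst: 6, Claybrook: 17, Stonebridge: 6, Millford: 5, Ashgrove: 4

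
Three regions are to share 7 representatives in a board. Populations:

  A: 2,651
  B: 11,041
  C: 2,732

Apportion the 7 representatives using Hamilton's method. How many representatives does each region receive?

Standard divisor: 16424 ÷ 7 ≈ 2346.286.
Standard quotas: A 1.1299, B 4.7057, C 1.1644.
Lower quotas: A 1, B 4, C 1 (sum 6, leaving 1 seat).
Remainders in descending order: B 0.7057, C 0.1644, A 0.1299.
The surplus seat goes to B.

A 1, B 5, C 1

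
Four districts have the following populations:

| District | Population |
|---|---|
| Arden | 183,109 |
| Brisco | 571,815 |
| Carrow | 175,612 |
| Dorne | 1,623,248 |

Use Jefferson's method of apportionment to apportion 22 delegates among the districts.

Standard divisor 2553784/22 ≈ 116081.091; standard quotas: Arden 1.577, Brisco 4.926, Carrow 1.513, Dorne 13.984.
Rounding down gives 1, 4, 1, 13 = 19 seats, so the divisor must be adjusted.
With modified divisor 104800: modified quotas Arden 1.747, Brisco 5.456, Carrow 1.676, Dorne 15.489.
Rounding down: Arden 1, Brisco 5, Carrow 1, Dorne 15 (total 22).

Arden: 1, Brisco: 5, Carrow: 1, Dorne: 15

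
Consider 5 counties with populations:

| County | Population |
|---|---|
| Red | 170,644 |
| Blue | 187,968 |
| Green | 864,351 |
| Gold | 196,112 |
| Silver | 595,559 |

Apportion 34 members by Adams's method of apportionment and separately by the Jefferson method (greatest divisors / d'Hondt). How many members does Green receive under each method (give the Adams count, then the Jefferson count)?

Adams: Red 3, Blue 3, Green 14, Gold 4, Silver 10.
Jefferson: Red 3, Blue 3, Green 15, Gold 3, Silver 10.
Green gets 14 under Adams and 15 under Jefferson.

14 and 15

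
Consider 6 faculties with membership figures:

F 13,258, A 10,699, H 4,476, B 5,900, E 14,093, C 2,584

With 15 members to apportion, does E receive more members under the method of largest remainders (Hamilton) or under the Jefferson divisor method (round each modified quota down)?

Jefferson

Hamilton: F 4, A 3, H 1, B 2, E 4, C 1.
Jefferson: F 4, A 3, H 1, B 2, E 5, C 0.
E gets 4 under Hamilton and 5 under Jefferson.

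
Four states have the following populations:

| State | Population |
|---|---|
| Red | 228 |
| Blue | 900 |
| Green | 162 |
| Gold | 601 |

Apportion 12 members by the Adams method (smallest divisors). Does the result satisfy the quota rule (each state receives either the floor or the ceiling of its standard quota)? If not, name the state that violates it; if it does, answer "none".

none

Standard quotas: Red 1.447, Blue 5.711, Green 1.028, Gold 3.814.
Adams allocation: Red 2, Blue 5, Green 1, Gold 4.
Every allocation lies between the lower and upper quota.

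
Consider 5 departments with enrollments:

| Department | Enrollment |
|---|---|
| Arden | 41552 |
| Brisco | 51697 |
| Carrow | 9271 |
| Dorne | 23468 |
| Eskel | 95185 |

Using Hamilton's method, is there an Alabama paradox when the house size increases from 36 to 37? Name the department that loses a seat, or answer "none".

Carrow

At 36 seats: Arden 7, Brisco 8, Carrow 2, Dorne 4, Eskel 15.
At 37 seats: Arden 7, Brisco 9, Carrow 1, Dorne 4, Eskel 16.
Carrow drops from 2 to 1.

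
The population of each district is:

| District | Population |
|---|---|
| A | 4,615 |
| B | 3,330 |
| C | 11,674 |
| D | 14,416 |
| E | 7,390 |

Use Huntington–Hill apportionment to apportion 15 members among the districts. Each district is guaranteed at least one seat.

With divisor 2824: modified quotas A 1.634, B 1.179, C 4.134, D 5.105, E 2.617.
Geometric-mean thresholds: A √(1·2)=1.414, B √(1·2)=1.414, C √(4·5)=4.472, D √(5·6)=5.477, E √(2·3)=2.449.
Each quota rounded against its threshold gives A 2, B 1, C 4, D 5, E 3 (total 15).

A: 2, B: 1, C: 4, D: 5, E: 3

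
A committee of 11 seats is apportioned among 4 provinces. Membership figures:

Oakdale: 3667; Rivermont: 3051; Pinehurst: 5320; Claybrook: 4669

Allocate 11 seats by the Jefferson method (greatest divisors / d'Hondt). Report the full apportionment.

Standard divisor 16707/11 ≈ 1518.818; standard quotas: Oakdale 2.414, Rivermont 2.009, Pinehurst 3.503, Claybrook 3.074.
Rounding down gives 2, 2, 3, 3 = 10 seats, so the divisor must be adjusted.
With modified divisor 1300: modified quotas Oakdale 2.821, Rivermont 2.347, Pinehurst 4.092, Claybrook 3.592.
Rounding down: Oakdale 2, Rivermont 2, Pinehurst 4, Claybrook 3 (total 11).

Oakdale 2; Rivermont 2; Pinehurst 4; Claybrook 3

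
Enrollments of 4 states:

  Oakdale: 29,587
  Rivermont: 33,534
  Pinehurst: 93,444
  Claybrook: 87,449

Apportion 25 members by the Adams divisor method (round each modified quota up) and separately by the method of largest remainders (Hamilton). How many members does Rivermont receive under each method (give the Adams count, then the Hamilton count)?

Adams: Oakdale 3, Rivermont 4, Pinehurst 9, Claybrook 9.
Hamilton: Oakdale 3, Rivermont 3, Pinehurst 10, Claybrook 9.
Rivermont gets 4 under Adams and 3 under Hamilton.

4 and 3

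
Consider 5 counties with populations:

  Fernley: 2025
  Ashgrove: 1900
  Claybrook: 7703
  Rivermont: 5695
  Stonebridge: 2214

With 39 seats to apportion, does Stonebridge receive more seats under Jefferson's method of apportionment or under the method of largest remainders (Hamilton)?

Jefferson: Fernley 4, Ashgrove 4, Claybrook 16, Rivermont 11, Stonebridge 4.
Hamilton: Fernley 4, Ashgrove 4, Claybrook 15, Rivermont 11, Stonebridge 5.
Stonebridge gets 4 under Jefferson and 5 under Hamilton.

Hamilton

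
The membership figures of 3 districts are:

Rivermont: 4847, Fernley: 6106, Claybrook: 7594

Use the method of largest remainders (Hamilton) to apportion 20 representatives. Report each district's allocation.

Total 18547; standard divisor 18547/20 ≈ 927.35.
Standard quotas: Rivermont 5.2267, Fernley 6.5844, Claybrook 8.1889.
Lower quotas: Rivermont 5, Fernley 6, Claybrook 8 (sum 19, leaving 1 seat).
Remainders in descending order: Fernley 0.5844, Rivermont 0.2267, Claybrook 0.1889.
Largest remainder: Fernley receives the extra seat.

Rivermont=5, Fernley=7, Claybrook=8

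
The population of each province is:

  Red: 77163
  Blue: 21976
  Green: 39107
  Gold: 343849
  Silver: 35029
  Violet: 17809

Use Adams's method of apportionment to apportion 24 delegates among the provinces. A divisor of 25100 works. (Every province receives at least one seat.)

Red 4, Blue 1, Green 2, Gold 14, Silver 2, Violet 1

With modified divisor 25100: modified quotas Red 3.074, Blue 0.876, Green 1.558, Gold 13.699, Silver 1.396, Violet 0.710.
Rounding up: Red 4, Blue 1, Green 2, Gold 14, Silver 2, Violet 1 (total 24).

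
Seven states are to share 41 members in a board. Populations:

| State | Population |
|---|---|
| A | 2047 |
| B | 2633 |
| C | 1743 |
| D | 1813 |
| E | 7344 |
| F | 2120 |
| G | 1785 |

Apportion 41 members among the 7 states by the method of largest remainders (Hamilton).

A 4, B 6, C 4, D 4, E 15, F 4, G 4

Total 19485; standard divisor 19485/41 ≈ 475.244.
Standard quotas: A 4.3073, B 5.5403, C 3.6676, D 3.8149, E 15.4531, F 4.4609, G 3.7560.
Lower quotas: A 4, B 5, C 3, D 3, E 15, F 4, G 3 (sum 37, leaving 4 seats).
Remainders in descending order: D 0.8149, G 0.7560, C 0.6676, B 0.5403, F 0.4609, E 0.4531, A 0.3073.
The surplus seats go to D, G, C, B.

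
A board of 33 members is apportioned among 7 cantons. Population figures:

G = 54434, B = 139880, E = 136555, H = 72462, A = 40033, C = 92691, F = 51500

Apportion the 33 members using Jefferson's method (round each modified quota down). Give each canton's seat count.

G=3; B=8; E=8; H=4; A=2; C=5; F=3

Standard divisor 587555/33 ≈ 17804.697; standard quotas: G 3.057, B 7.856, E 7.670, H 4.070, A 2.248, C 5.206, F 2.892.
Rounding down gives 3, 7, 7, 4, 2, 5, 2 = 30 seats, so the divisor must be adjusted.
With modified divisor 16300: modified quotas G 3.340, B 8.582, E 8.378, H 4.446, A 2.456, C 5.687, F 3.160.
Rounding down: G 3, B 8, E 8, H 4, A 2, C 5, F 3 (total 33).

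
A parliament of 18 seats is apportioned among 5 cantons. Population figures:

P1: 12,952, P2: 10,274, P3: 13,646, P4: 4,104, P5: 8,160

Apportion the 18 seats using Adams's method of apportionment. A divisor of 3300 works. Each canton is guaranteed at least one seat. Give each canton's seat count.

P1=4, P2=4, P3=5, P4=2, P5=3

With modified divisor 3300: modified quotas P1 3.925, P2 3.113, P3 4.135, P4 1.244, P5 2.473.
Rounding up: P1 4, P2 4, P3 5, P4 2, P5 3 (total 18).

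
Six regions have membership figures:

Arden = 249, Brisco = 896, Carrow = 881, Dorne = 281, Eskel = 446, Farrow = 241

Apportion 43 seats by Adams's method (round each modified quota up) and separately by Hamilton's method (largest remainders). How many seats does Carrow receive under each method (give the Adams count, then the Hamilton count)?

12 and 13

Adams: Arden 4, Brisco 13, Carrow 12, Dorne 4, Eskel 6, Farrow 4.
Hamilton: Arden 4, Brisco 13, Carrow 13, Dorne 4, Eskel 6, Farrow 3.
Carrow gets 12 under Adams and 13 under Hamilton.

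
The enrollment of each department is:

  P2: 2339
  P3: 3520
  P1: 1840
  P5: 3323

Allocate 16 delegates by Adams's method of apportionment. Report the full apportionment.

P2: 3; P3: 5; P1: 3; P5: 5

Standard divisor 11022/16 ≈ 688.875; standard quotas: P2 3.395, P3 5.110, P1 2.671, P5 4.824.
Rounding up gives 4, 6, 3, 5 = 18 seats, so the divisor must be adjusted.
With modified divisor 800: modified quotas P2 2.924, P3 4.400, P1 2.300, P5 4.154.
Rounding up: P2 3, P3 5, P1 3, P5 5 (total 16).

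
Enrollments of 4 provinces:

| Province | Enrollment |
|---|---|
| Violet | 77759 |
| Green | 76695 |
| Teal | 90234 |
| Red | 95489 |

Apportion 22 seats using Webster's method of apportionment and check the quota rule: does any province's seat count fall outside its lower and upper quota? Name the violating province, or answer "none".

Standard quotas: Violet 5.029, Green 4.960, Teal 5.836, Red 6.175.
Webster allocation: Violet 5, Green 5, Teal 6, Red 6.
Every allocation lies between the lower and upper quota.

none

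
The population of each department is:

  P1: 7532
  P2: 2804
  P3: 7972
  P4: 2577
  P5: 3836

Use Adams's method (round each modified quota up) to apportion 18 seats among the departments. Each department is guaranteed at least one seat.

P1 5; P2 2; P3 6; P4 2; P5 3

Standard divisor 24721/18 ≈ 1373.389; standard quotas: P1 5.484, P2 2.042, P3 5.805, P4 1.876, P5 2.793.
Rounding up gives 6, 3, 6, 2, 3 = 20 seats, so the divisor must be adjusted.
With modified divisor 1550: modified quotas P1 4.859, P2 1.809, P3 5.143, P4 1.663, P5 2.475.
Rounding up: P1 5, P2 2, P3 6, P4 2, P5 3 (total 18).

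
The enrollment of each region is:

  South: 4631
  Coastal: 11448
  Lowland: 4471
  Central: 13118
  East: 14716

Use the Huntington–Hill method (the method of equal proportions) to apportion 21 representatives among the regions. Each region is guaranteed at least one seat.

South 2, Coastal 5, Lowland 2, Central 6, East 6

With divisor 2333: modified quotas South 1.985, Coastal 4.907, Lowland 1.916, Central 5.623, East 6.308.
Geometric-mean thresholds: South √(1·2)=1.414, Coastal √(4·5)=4.472, Lowland √(1·2)=1.414, Central √(5·6)=5.477, East √(6·7)=6.481.
Each quota rounded against its threshold gives South 2, Coastal 5, Lowland 2, Central 6, East 6 (total 21).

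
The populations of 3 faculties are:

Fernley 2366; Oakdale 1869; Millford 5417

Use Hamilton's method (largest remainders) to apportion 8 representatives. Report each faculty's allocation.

Total 9652; standard divisor 9652/8 ≈ 1206.5.
Standard quotas: Fernley 1.9610, Oakdale 1.5491, Millford 4.4898.
Lower quotas: Fernley 1, Oakdale 1, Millford 4 (sum 6, leaving 2 seats).
Remainders in descending order: Fernley 0.9610, Oakdale 0.5491, Millford 0.4898.
The surplus seats go to Fernley, Oakdale.

Fernley: 2, Oakdale: 2, Millford: 4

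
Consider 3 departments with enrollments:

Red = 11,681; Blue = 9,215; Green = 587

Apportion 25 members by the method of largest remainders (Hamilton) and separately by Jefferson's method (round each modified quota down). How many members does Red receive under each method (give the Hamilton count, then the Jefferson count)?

Hamilton: Red 13, Blue 11, Green 1.
Jefferson: Red 14, Blue 11, Green 0.
Red gets 13 under Hamilton and 14 under Jefferson.

13 and 14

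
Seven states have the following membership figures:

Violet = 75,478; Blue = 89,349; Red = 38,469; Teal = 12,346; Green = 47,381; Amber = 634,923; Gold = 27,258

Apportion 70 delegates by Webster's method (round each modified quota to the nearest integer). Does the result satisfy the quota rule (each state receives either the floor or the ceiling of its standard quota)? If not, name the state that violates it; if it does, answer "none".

Standard quotas: Violet 5.711, Blue 6.760, Red 2.911, Teal 0.934, Green 3.585, Amber 48.038, Gold 2.062.
Webster allocation: Violet 6, Blue 7, Red 3, Teal 1, Green 4, Amber 47, Gold 2.
Amber has quota 48.038 (lower 48, upper 49) but receives 47 — outside the quota interval.

Amber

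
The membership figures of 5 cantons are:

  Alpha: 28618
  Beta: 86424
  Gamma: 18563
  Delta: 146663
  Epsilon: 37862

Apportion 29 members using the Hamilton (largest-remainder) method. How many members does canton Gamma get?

2

The standard divisor is 318130/29 = 10970.
Standard quotas: Alpha 2.6088, Beta 7.8782, Gamma 1.6922, Delta 13.3695, Epsilon 3.4514.
Lower quotas: Alpha 2, Beta 7, Gamma 1, Delta 13, Epsilon 3 (sum 26, leaving 3 seats).
Remainders in descending order: Beta 0.8782, Gamma 0.6922, Alpha 0.6088, Epsilon 0.4514, Delta 0.3695.
The surplus seats go to Beta, Gamma, Alpha.
Gamma receives 2.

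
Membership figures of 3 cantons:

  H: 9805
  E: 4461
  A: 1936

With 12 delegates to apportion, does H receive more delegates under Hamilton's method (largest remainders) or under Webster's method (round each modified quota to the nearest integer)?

Webster

Hamilton: H 7, E 3, A 2.
Webster: H 8, E 3, A 1.
H gets 7 under Hamilton and 8 under Webster.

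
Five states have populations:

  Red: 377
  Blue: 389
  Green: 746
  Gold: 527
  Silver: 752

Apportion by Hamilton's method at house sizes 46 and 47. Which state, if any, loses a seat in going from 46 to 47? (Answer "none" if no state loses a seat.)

At 46 seats: Red 6, Blue 7, Green 12, Gold 9, Silver 12.
At 47 seats: Red 6, Blue 6, Green 13, Gold 9, Silver 13.
Blue drops from 7 to 6.

Blue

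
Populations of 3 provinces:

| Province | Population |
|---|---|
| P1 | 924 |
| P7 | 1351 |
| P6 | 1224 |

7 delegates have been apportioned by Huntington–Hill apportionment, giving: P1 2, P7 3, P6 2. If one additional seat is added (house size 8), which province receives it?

Priority for the next seat is population ÷ (√(s·(s+1))).
Priorities: P1 377.221, P7 390.000, P6 499.696.
Highest priority: P6.

P6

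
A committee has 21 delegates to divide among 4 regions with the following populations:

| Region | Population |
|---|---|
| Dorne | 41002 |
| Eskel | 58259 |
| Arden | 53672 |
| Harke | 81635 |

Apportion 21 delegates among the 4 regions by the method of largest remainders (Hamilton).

Dorne=4, Eskel=5, Arden=5, Harke=7

Standard divisor: 234568 ÷ 21 ≈ 11169.905.
Standard quotas: Dorne 3.6708, Eskel 5.2157, Arden 4.8051, Harke 7.3085.
Lower quotas: Dorne 3, Eskel 5, Arden 4, Harke 7 (sum 19, leaving 2 seats).
Remainders in descending order: Arden 0.8051, Dorne 0.6708, Harke 0.3085, Eskel 0.2157.
Largest remainders: Arden, Dorne receive the extra seats.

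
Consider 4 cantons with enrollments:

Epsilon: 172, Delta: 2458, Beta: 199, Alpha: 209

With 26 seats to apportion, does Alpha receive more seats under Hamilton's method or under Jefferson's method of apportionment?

Hamilton

Hamilton: Epsilon 1, Delta 21, Beta 2, Alpha 2.
Jefferson: Epsilon 1, Delta 23, Beta 1, Alpha 1.
Alpha gets 2 under Hamilton and 1 under Jefferson.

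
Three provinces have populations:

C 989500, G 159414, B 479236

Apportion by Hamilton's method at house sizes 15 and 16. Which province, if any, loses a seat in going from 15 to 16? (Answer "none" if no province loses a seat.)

At 15 seats: C 9, G 2, B 4.
At 16 seats: C 10, G 1, B 5.
G drops from 2 to 1.

G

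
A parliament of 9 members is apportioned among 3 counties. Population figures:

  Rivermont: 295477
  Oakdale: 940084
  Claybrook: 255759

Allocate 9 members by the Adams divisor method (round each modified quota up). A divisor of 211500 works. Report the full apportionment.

With modified divisor 211500: modified quotas Rivermont 1.397, Oakdale 4.445, Claybrook 1.209.
Rounding up: Rivermont 2, Oakdale 5, Claybrook 2 (total 9).

Rivermont=2, Oakdale=5, Claybrook=2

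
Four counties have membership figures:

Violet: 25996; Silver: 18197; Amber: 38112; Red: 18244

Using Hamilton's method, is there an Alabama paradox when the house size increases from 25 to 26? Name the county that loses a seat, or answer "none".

At 25 seats: Violet 6, Silver 5, Amber 9, Red 5.
At 26 seats: Violet 7, Silver 4, Amber 10, Red 5.
Silver drops from 5 to 4.

Silver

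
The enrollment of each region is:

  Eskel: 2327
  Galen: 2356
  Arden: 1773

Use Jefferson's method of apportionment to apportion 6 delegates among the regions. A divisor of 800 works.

Eskel: 2, Galen: 2, Arden: 2

With modified divisor 800: modified quotas Eskel 2.909, Galen 2.945, Arden 2.216.
Rounding down: Eskel 2, Galen 2, Arden 2 (total 6).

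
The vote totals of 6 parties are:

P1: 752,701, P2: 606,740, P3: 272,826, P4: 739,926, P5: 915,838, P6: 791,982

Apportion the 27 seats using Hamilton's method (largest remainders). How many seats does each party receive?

Standard divisor: 4080013 ÷ 27 ≈ 151111.593.
Standard quotas: P1 4.9811, P2 4.0152, P3 1.8055, P4 4.8966, P5 6.0607, P6 5.2410.
Lower quotas: P1 4, P2 4, P3 1, P4 4, P5 6, P6 5 (sum 24, leaving 3 seats).
Remainders in descending order: P1 0.9811, P4 0.8966, P3 0.8055, P6 0.2410, P5 0.0607, P2 0.0152.
The surplus seats go to P1, P4, P3.

P1 5, P2 4, P3 2, P4 5, P5 6, P6 5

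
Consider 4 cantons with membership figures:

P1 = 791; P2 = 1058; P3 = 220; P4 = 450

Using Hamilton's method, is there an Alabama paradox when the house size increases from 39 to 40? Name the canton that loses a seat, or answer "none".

P3

At 39 seats: P1 12, P2 16, P3 4, P4 7.
At 40 seats: P1 13, P2 17, P3 3, P4 7.
P3 drops from 4 to 3.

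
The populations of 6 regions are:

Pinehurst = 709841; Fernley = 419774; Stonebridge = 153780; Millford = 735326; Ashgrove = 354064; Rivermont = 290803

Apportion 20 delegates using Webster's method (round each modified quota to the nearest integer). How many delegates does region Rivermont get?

Standard divisor 2663588/20 ≈ 133179.4; standard quotas: Pinehurst 5.330, Fernley 3.152, Stonebridge 1.155, Millford 5.521, Ashgrove 2.659, Rivermont 2.184.
Rounding to the nearest integer gives Pinehurst 5, Fernley 3, Stonebridge 1, Millford 6, Ashgrove 3, Rivermont 2 — total 20, matching the house size, so no adjustment is needed.
Rivermont receives 2.

2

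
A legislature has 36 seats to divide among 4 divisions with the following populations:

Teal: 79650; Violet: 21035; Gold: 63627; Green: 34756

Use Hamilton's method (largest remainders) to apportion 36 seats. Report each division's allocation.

Teal 14, Violet 4, Gold 12, Green 6

The standard divisor is 199068/36 ≈ 5529.667.
Standard quotas: Teal 14.4041, Violet 3.8040, Gold 11.5065, Green 6.2854.
Lower quotas: Teal 14, Violet 3, Gold 11, Green 6 (sum 34, leaving 2 seats).
Remainders in descending order: Violet 0.8040, Gold 0.5065, Teal 0.4041, Green 0.2854.
Largest remainders: Violet, Gold receive the extra seats.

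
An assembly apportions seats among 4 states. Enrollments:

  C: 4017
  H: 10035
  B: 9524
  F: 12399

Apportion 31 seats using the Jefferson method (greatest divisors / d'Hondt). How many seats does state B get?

Standard divisor 35975/31 ≈ 1160.484; standard quotas: C 3.461, H 8.647, B 8.207, F 10.684.
Rounding down gives 3, 8, 8, 10 = 29 seats, so the divisor must be adjusted.
With modified divisor 1100: modified quotas C 3.652, H 9.123, B 8.658, F 11.272.
Rounding down: C 3, H 9, B 8, F 11 (total 31).
B receives 8.

8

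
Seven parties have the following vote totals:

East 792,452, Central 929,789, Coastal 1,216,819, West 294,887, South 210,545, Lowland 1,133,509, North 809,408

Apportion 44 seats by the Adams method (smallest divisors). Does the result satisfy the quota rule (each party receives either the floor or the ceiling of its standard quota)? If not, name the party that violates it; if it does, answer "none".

Standard quotas: East 6.472, Central 7.594, Coastal 9.938, West 2.408, South 1.720, Lowland 9.258, North 6.611.
Adams allocation: East 6, Central 7, Coastal 10, West 3, South 2, Lowland 9, North 7.
Every allocation lies between the lower and upper quota.

none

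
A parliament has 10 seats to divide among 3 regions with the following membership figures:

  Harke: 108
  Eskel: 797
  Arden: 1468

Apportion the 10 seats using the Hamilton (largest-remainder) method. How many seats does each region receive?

Harke 1, Eskel 3, Arden 6

Standard divisor: 2373 ÷ 10 ≈ 237.3.
Standard quotas: Harke 0.455, Eskel 3.359, Arden 6.186.
Lower quotas: Harke 0, Eskel 3, Arden 6 (sum 9, leaving 1 seat).
Remainders in descending order: Harke 0.455, Eskel 0.359, Arden 0.186.
Largest remainder: Harke receives the extra seat.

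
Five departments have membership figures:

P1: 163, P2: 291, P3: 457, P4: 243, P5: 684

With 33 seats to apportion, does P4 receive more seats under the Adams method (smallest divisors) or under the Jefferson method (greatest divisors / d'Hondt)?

Adams: P1 3, P2 5, P3 8, P4 5, P5 12.
Jefferson: P1 3, P2 5, P3 8, P4 4, P5 13.
P4 gets 5 under Adams and 4 under Jefferson.

Adams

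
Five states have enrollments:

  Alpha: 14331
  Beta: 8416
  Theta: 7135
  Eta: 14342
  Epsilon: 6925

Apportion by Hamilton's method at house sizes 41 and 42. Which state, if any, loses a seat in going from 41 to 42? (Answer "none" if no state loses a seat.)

At 41 seats: Alpha 11, Beta 7, Theta 6, Eta 11, Epsilon 6.
At 42 seats: Alpha 12, Beta 7, Theta 6, Eta 12, Epsilon 5.
Epsilon drops from 6 to 5.

Epsilon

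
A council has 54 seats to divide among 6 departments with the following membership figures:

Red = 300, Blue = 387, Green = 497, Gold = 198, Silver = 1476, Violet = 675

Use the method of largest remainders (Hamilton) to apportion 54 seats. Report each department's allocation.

Standard divisor: 3533 ÷ 54 ≈ 65.426.
Standard quotas: Red 4.585, Blue 5.915, Green 7.596, Gold 3.026, Silver 22.560, Violet 10.317.
Lower quotas: Red 4, Blue 5, Green 7, Gold 3, Silver 22, Violet 10 (sum 51, leaving 3 seats).
Remainders in descending order: Blue 0.915, Green 0.596, Red 0.585, Silver 0.560, Violet 0.317, Gold 0.026.
Largest remainders: Blue, Green, Red receive the extra seats.

Red=5; Blue=6; Green=8; Gold=3; Silver=22; Violet=10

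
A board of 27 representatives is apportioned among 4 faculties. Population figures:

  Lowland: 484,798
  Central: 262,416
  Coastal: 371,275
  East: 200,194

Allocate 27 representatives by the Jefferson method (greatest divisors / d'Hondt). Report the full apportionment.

Lowland 10; Central 5; Coastal 8; East 4

Standard divisor 1318683/27 ≈ 48840.111; standard quotas: Lowland 9.926, Central 5.373, Coastal 7.602, East 4.099.
Rounding down gives 9, 5, 7, 4 = 25 seats, so the divisor must be adjusted.
With modified divisor 45200: modified quotas Lowland 10.726, Central 5.806, Coastal 8.214, East 4.429.
Rounding down: Lowland 10, Central 5, Coastal 8, East 4 (total 27).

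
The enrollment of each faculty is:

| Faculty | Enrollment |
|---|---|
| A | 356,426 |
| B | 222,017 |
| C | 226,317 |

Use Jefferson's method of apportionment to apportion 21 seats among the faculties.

Standard divisor 804760/21 ≈ 38321.905; standard quotas: A 9.301, B 5.793, C 5.906.
Rounding down gives 9, 5, 5 = 19 seats, so the divisor must be adjusted.
With modified divisor 36300: modified quotas A 9.819, B 6.116, C 6.235.
Rounding down: A 9, B 6, C 6 (total 21).

A 9, B 6, C 6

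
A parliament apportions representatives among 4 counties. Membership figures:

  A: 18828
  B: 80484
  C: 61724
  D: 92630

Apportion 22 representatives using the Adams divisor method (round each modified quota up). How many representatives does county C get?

Standard divisor 253666/22 ≈ 11530.273; standard quotas: A 1.633, B 6.980, C 5.353, D 8.034.
Rounding up gives 2, 7, 6, 9 = 24 seats, so the divisor must be adjusted.
With modified divisor 12800: modified quotas A 1.471, B 6.288, C 4.822, D 7.237.
Rounding up: A 2, B 7, C 5, D 8 (total 22).
C receives 5.

5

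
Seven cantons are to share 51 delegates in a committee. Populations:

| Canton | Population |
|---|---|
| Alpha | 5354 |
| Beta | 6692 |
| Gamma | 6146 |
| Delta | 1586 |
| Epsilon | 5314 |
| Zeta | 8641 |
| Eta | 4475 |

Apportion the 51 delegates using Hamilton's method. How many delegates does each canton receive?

Alpha 7; Beta 9; Gamma 8; Delta 2; Epsilon 7; Zeta 12; Eta 6

The standard divisor is 38208/51 ≈ 749.176.
Standard quotas: Alpha 7.1465, Beta 8.9325, Gamma 8.2037, Delta 2.1170, Epsilon 7.0931, Zeta 11.5340, Eta 5.9732.
Lower quotas: Alpha 7, Beta 8, Gamma 8, Delta 2, Epsilon 7, Zeta 11, Eta 5 (sum 48, leaving 3 seats).
Remainders in descending order: Eta 0.9732, Beta 0.9325, Zeta 0.5340, Gamma 0.2037, Alpha 0.1465, Delta 0.1170, Epsilon 0.0931.
Largest remainders: Eta, Beta, Zeta receive the extra seats.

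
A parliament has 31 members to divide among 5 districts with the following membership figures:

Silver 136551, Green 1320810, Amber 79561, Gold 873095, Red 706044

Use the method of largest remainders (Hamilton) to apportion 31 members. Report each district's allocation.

Total 3116061; standard divisor 3116061/31 ≈ 100518.097.
Standard quotas: Silver 1.3585, Green 13.1400, Amber 0.7915, Gold 8.6859, Red 7.0240.
Lower quotas: Silver 1, Green 13, Amber 0, Gold 8, Red 7 (sum 29, leaving 2 seats).
Remainders in descending order: Amber 0.7915, Gold 0.6859, Silver 0.3585, Green 0.1400, Red 0.0240.
The surplus seats go to Amber, Gold.

Silver: 1, Green: 13, Amber: 1, Gold: 9, Red: 7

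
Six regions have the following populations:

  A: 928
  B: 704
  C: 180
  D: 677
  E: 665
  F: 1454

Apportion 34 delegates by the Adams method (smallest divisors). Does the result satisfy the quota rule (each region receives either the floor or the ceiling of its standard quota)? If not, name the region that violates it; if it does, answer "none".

Standard quotas: A 6.847, B 5.194, C 1.328, D 4.995, E 4.907, F 10.728.
Adams allocation: A 7, B 5, C 2, D 5, E 5, F 10.
Every allocation lies between the lower and upper quota.

none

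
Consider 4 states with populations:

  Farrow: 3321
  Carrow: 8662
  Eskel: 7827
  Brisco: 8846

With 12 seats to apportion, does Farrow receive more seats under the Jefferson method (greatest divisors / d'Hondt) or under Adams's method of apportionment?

Jefferson: Farrow 1, Carrow 4, Eskel 3, Brisco 4.
Adams: Farrow 2, Carrow 3, Eskel 3, Brisco 4.
Farrow gets 1 under Jefferson and 2 under Adams.

Adams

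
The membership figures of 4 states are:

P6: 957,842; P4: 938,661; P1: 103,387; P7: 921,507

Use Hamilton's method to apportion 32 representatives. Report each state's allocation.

Standard divisor: 2921397 ÷ 32 ≈ 91293.656.
Standard quotas: P6 10.4919, P4 10.2818, P1 1.1325, P7 10.0939.
Lower quotas: P6 10, P4 10, P1 1, P7 10 (sum 31, leaving 1 seat).
Remainders in descending order: P6 0.4919, P4 0.2818, P1 0.1325, P7 0.0939.
Largest remainder: P6 receives the extra seat.

P6 11, P4 10, P1 1, P7 10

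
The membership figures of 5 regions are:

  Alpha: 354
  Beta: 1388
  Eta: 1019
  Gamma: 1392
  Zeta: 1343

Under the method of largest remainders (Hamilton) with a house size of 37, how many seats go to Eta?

7

Standard divisor: 5496 ÷ 37 ≈ 148.541.
Standard quotas: Alpha 2.383, Beta 9.344, Eta 6.860, Gamma 9.371, Zeta 9.041.
Lower quotas: Alpha 2, Beta 9, Eta 6, Gamma 9, Zeta 9 (sum 35, leaving 2 seats).
Remainders in descending order: Eta 0.860, Alpha 0.383, Gamma 0.371, Beta 0.344, Zeta 0.041.
Largest remainders: Eta, Alpha receive the extra seats.
Eta receives 7.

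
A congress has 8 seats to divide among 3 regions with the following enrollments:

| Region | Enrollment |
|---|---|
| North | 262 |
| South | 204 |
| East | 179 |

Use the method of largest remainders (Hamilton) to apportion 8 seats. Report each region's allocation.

Total 645; standard divisor 645/8 ≈ 80.625.
Standard quotas: North 3.250, South 2.530, East 2.220.
Lower quotas: North 3, South 2, East 2 (sum 7, leaving 1 seat).
Remainders in descending order: South 0.530, North 0.250, East 0.220.
The surplus seat goes to South.

North: 3, South: 3, East: 2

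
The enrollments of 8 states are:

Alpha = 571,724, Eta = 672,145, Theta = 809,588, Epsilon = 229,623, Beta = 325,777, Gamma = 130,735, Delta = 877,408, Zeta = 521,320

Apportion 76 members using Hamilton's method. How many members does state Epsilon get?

4

The standard divisor is 4138320/76 ≈ 54451.579.
Standard quotas: Alpha 10.4997, Eta 12.3439, Theta 14.8680, Epsilon 4.2170, Beta 5.9829, Gamma 2.4009, Delta 16.1135, Zeta 9.5740.
Lower quotas: Alpha 10, Eta 12, Theta 14, Epsilon 4, Beta 5, Gamma 2, Delta 16, Zeta 9 (sum 72, leaving 4 seats).
Remainders in descending order: Beta 0.9829, Theta 0.8680, Zeta 0.5740, Alpha 0.4997, Gamma 0.4009, Eta 0.3439, Epsilon 0.2170, Delta 0.1135.
Largest remainders: Beta, Theta, Zeta, Alpha receive the extra seats.
Epsilon receives 4.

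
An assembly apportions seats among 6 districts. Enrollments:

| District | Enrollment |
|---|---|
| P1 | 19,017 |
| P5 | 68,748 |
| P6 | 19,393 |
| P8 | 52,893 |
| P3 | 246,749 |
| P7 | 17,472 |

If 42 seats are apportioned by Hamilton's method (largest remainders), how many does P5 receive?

The standard divisor is 424272/42 ≈ 10101.714.
Standard quotas: P1 1.8826, P5 6.8056, P6 1.9198, P8 5.2360, P3 24.4264, P7 1.7296.
Lower quotas: P1 1, P5 6, P6 1, P8 5, P3 24, P7 1 (sum 38, leaving 4 seats).
Remainders in descending order: P6 0.9198, P1 0.8826, P5 0.8056, P7 0.7296, P3 0.4264, P8 0.2360.
Largest remainders: P6, P1, P5, P7 receive the extra seats.
P5 receives 7.

7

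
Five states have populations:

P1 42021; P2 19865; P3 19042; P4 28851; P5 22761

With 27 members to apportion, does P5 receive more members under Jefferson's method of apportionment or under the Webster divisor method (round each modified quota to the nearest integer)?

Jefferson: P1 9, P2 4, P3 4, P4 6, P5 4.
Webster: P1 8, P2 4, P3 4, P4 6, P5 5.
P5 gets 4 under Jefferson and 5 under Webster.

Webster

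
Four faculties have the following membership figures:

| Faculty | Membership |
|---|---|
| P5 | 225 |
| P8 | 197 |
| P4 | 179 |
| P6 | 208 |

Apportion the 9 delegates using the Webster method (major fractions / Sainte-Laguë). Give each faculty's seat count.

Standard divisor 809/9 ≈ 89.889; standard quotas: P5 2.503, P8 2.192, P4 1.991, P6 2.314.
Rounding to the nearest integer gives P5 3, P8 2, P4 2, P6 2 — total 9, matching the house size, so no adjustment is needed.

P5=3; P8=2; P4=2; P6=2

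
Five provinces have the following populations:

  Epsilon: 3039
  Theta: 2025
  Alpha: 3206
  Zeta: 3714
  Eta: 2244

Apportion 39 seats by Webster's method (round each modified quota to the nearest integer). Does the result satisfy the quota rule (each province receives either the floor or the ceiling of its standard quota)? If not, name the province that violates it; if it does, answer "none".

Standard quotas: Epsilon 8.330, Theta 5.551, Alpha 8.788, Zeta 10.180, Eta 6.151.
Webster allocation: Epsilon 8, Theta 6, Alpha 9, Zeta 10, Eta 6.
Every allocation lies between the lower and upper quota.

none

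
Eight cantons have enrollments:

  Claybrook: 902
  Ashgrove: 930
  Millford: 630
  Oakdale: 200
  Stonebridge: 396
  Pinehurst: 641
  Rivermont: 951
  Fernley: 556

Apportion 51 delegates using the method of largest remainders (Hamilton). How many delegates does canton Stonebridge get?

4

The standard divisor is 5206/51 ≈ 102.078.
Standard quotas: Claybrook 8.836, Ashgrove 9.111, Millford 6.172, Oakdale 1.959, Stonebridge 3.879, Pinehurst 6.279, Rivermont 9.316, Fernley 5.447.
Lower quotas: Claybrook 8, Ashgrove 9, Millford 6, Oakdale 1, Stonebridge 3, Pinehurst 6, Rivermont 9, Fernley 5 (sum 47, leaving 4 seats).
Remainders in descending order: Oakdale 0.959, Stonebridge 0.879, Claybrook 0.836, Fernley 0.447, Rivermont 0.316, Pinehurst 0.279, Millford 0.172, Ashgrove 0.111.
The surplus seats go to Oakdale, Stonebridge, Claybrook, Fernley.
Stonebridge receives 4.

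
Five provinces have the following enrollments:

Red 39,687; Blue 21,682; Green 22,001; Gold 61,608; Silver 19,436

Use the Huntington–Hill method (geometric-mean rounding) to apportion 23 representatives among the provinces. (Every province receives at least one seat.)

Red=5; Blue=3; Green=3; Gold=9; Silver=3

With divisor 7253: modified quotas Red 5.472, Blue 2.989, Green 3.033, Gold 8.494, Silver 2.680.
Geometric-mean thresholds: Red √(5·6)=5.477, Blue √(2·3)=2.449, Green √(3·4)=3.464, Gold √(8·9)=8.485, Silver √(2·3)=2.449.
Each quota rounded against its threshold gives Red 5, Blue 3, Green 3, Gold 9, Silver 3 (total 23).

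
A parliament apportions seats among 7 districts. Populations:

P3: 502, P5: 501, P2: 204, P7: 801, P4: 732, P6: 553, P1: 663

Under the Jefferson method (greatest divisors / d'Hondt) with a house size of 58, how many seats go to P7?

Standard divisor 3956/58 ≈ 68.207; standard quotas: P3 7.360, P5 7.345, P2 2.991, P7 11.744, P4 10.732, P6 8.108, P1 9.720.
Rounding down gives 7, 7, 2, 11, 10, 8, 9 = 54 seats, so the divisor must be adjusted.
With modified divisor 65: modified quotas P3 7.723, P5 7.708, P2 3.138, P7 12.323, P4 11.262, P6 8.508, P1 10.200.
Rounding down: P3 7, P5 7, P2 3, P7 12, P4 11, P6 8, P1 10 (total 58).
P7 receives 12.

12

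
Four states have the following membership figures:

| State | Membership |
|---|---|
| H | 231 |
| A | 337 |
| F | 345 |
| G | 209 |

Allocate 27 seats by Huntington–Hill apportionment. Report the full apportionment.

H=6, A=8, F=8, G=5

With divisor 41: modified quotas H 5.634, A 8.220, F 8.415, G 5.098.
Geometric-mean thresholds: H √(5·6)=5.477, A √(8·9)=8.485, F √(8·9)=8.485, G √(5·6)=5.477.
Each quota rounded against its threshold gives H 6, A 8, F 8, G 5 (total 27).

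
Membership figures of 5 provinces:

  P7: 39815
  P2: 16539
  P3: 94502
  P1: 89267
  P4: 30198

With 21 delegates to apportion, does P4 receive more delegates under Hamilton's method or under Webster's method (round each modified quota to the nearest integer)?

Hamilton

Hamilton: P7 3, P2 1, P3 7, P1 7, P4 3.
Webster: P7 3, P2 1, P3 8, P1 7, P4 2.
P4 gets 3 under Hamilton and 2 under Webster.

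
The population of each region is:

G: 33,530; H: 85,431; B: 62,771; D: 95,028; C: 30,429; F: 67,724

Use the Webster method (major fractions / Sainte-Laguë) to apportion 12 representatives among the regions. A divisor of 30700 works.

G 1, H 3, B 2, D 3, C 1, F 2

With modified divisor 30700: modified quotas G 1.092, H 2.783, B 2.045, D 3.095, C 0.991, F 2.206.
Rounding to the nearest integer: G 1, H 3, B 2, D 3, C 1, F 2 (total 12).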